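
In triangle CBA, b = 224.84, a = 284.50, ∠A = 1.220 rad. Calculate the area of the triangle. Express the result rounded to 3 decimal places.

28287.464

Law of sines: sin B = b·sin A/a ≈ 0.74217.
Since a ≥ b, only the acute value applies: ∠B ≈ 0.836 rad.
Then ∠C = π − ∠A − ∠B ≈ 1.085 rad.
Law of sines gives c = a·sin C/sin A ≈ 267.94.
Area = ½·a·b·sin C ≈ 28287.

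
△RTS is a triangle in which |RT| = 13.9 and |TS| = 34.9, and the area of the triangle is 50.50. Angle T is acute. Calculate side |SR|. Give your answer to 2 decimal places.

From area = ½·|RT|·|TS|·sin T, we get sin T = 2·area/(|RT|·|TS|) ≈ 0.20820.
Taking the acute solution, ∠T ≈ 12.02°.
Law of cosines then gives |SR| ≈ 21.5.

21.50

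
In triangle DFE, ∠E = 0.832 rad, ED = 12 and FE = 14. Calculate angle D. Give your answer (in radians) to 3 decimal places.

By the law of cosines, DF² = FE² + ED² − 2·FE·ED·cos E = 113.74, so DF ≈ 10.665.
Law of cosines again: cos D = (ED² + DF² − FE²)/(2·ED·DF) ≈ 0.24121, so ∠D ≈ 1.327 rad.

1.327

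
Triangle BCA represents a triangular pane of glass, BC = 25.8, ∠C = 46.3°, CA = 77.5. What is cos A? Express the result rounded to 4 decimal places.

By the law of cosines, AB² = BC² + CA² − 2·BC·CA·cos C = 3909.1, so AB ≈ 62.522.
Law of cosines again: cos A = (CA² + AB² − BC²)/(2·CA·AB) ≈ 0.95446, so ∠A ≈ 17.36°.

0.9545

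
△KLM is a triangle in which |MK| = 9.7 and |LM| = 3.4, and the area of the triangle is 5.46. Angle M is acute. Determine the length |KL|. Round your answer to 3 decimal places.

From area = ½·|LM|·|MK|·sin M, we get sin M = 2·area/(|LM|·|MK|) ≈ 0.33111.
Taking the acute solution, ∠M ≈ 0.337 rad.
Law of cosines then gives |KL| ≈ 6.5887.

6.589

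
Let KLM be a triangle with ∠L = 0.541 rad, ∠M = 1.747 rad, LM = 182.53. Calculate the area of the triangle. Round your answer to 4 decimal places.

area ≈ 11207.1539

The third angle is ∠K = π − ∠L − ∠M = 0.854 rad.
Law of sines: MK = LM·sin L/sin K ≈ 124.73.
Law of sines: KL = LM·sin M/sin K ≈ 238.45.
Area = ½·LM·MK·sin M ≈ 11207.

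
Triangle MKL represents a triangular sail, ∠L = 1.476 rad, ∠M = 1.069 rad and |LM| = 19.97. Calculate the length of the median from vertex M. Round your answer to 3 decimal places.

The third angle is ∠K = π − ∠L − ∠M = 0.597 rad.
Law of sines: |KL| = |LM|·sin M/sin K ≈ 31.163.
Law of sines: |MK| = |LM|·sin L/sin K ≈ 35.385.
Median from M: ½√(2·|LM|² + 2·|MK|² − |KL|²) ≈ 24.139.

24.139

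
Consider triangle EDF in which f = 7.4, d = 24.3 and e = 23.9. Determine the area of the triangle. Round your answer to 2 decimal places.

Semiperimeter s = (23.9 + 24.3 + 7.4)/2 = 27.8.
Heron's formula: area = √(27.8·3.9·3.5·20.4) ≈ 87.984.

87.98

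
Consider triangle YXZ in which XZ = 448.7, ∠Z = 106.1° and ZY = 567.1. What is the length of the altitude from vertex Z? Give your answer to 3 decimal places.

h_Z ≈ 300.009

By the law of cosines, YX² = XZ² + ZY² − 2·XZ·ZY·cos Z = 6.6406e+05, so YX ≈ 814.9.
Area = ½·XZ·ZY·sin Z ≈ 1.2224e+05.
The altitude from Z has length 2·area/YX ≈ 300.01.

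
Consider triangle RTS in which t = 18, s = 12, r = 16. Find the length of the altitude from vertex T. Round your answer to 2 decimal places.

h_T ≈ 10.46

Semiperimeter p = (16 + 18 + 12)/2 = 23.
Heron's formula: area = √(23·7·5·11) ≈ 94.101.
The altitude from T has length 2·area/t ≈ 10.456.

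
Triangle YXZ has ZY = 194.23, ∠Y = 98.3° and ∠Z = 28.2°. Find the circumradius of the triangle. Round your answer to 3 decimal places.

The third angle is ∠X = 180° − ∠Z − ∠Y = 53.50°.
Law of sines: XZ = ZY·sin Y/sin X ≈ 239.09.
Law of sines: YX = ZY·sin Z/sin X ≈ 114.18.
Circumradius = ZY/(2 sin X) ≈ 120.81.

R ≈ 120.811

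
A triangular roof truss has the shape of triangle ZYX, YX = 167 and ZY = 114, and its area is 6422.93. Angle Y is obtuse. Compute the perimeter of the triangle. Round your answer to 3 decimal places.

543.654

From area = ½·ZY·YX·sin Y, we get sin Y = 2·area/(ZY·YX) ≈ 0.67475.
Taking the obtuse solution, ∠Y ≈ 137.57°.
Law of cosines then gives XZ ≈ 262.65.
Perimeter = 167 + 262.65 + 114 = 543.65.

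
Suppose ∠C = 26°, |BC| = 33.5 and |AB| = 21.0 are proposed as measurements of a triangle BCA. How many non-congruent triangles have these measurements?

|BC|·sin C = 33.5·sin(26°) ≈ 14.69.
Since |BC| sin C < |AB| < |BC| (14.69 < 21.0 < 33.5), two triangles exist.

2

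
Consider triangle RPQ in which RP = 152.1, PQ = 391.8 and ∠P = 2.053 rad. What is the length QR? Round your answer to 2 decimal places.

By the law of cosines, QR² = RP² + PQ² − 2·RP·PQ·cos P = 2.3191e+05, so QR ≈ 481.57.

481.57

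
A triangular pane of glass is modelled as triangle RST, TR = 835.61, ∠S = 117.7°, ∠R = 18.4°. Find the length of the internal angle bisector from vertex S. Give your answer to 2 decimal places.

t_S ≈ 211.79

The third angle is ∠T = 180° − ∠R − ∠S = 43.90°.
Law of sines: ST = TR·sin R/sin S ≈ 297.9.
Law of sines: RS = TR·sin T/sin S ≈ 654.41.
The bisector from S has length 2·RS·ST·cos(∠S/2)/(RS+ST) ≈ 211.79.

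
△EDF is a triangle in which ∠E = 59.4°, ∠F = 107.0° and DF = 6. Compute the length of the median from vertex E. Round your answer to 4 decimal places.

m_E ≈ 3.8160

The third angle is ∠D = 180° − ∠F − ∠E = 13.60°.
Law of sines: FE = DF·sin D/sin E ≈ 1.6391.
Law of sines: ED = DF·sin F/sin E ≈ 6.6661.
Median from E: ½√(2·FE² + 2·ED² − DF²) ≈ 3.816.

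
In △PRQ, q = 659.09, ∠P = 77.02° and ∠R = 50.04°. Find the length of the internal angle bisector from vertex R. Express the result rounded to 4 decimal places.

The third angle is ∠Q = 180° − ∠P − ∠R = 52.94°.
Law of sines: p = q·sin P/sin Q ≈ 804.82.
Law of sines: r = q·sin R/sin Q ≈ 633.06.
The bisector from R has length 2·q·p·cos(∠R/2)/(q+p) ≈ 656.7.

t_R ≈ 656.6951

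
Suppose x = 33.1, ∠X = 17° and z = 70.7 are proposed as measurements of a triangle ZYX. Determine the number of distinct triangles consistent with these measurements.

z·sin X = 70.7·sin(17°) ≈ 20.67.
Since z sin X < x < z (20.67 < 33.1 < 70.7), two triangles exist.

2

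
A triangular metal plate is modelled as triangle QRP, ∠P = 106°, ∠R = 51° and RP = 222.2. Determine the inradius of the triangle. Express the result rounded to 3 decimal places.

The third angle is ∠Q = 180° − ∠R − ∠P = 23.00°.
Law of sines: PQ = RP·sin R/sin Q ≈ 441.95.
Law of sines: QR = RP·sin P/sin Q ≈ 546.65.
Area = ½·RP·PQ·sin P ≈ 47198.
Semiperimeter s = (222.2+441.95+546.65)/2 = 605.4.
Inradius = area/s = 47198/605.4 ≈ 77.962.

77.962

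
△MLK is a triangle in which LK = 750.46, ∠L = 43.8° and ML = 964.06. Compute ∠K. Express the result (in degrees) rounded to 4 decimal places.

By the law of cosines, KM² = ML² + LK² − 2·ML·LK·cos L = 4.4823e+05, so KM ≈ 669.5.
Law of cosines again: cos K = (LK² + KM² − ML²)/(2·LK·KM) ≈ 0.08161, so ∠K ≈ 85.32°.

∠K ≈ 85.3187°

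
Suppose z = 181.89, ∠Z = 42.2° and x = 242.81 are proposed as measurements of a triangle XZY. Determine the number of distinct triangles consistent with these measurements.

x·sin Z = 242.81·sin(42.2°) ≈ 163.1.
Since x sin Z < z < x (163.1 < 181.89 < 242.81), two triangles exist.

2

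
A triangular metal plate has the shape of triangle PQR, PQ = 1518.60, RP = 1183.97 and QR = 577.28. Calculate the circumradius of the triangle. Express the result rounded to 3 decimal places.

835.735

By the law of cosines, cos P = (RP² + PQ² − QR²) / (2·RP·PQ) ≈ 0.93847, so ∠P ≈ 20.20°.
Circumradius = QR/(2 sin P) ≈ 835.73.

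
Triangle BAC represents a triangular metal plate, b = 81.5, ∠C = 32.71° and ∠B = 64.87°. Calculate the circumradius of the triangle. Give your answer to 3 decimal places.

The third angle is ∠A = 180° − ∠C − ∠B = 82.42°.
Law of sines: a = b·sin A/sin B ≈ 89.234.
Law of sines: c = b·sin C/sin B ≈ 48.646.
Circumradius = b/(2 sin B) ≈ 45.01.

R ≈ 45.010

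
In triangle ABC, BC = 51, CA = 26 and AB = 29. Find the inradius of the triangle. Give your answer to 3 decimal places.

r ≈ 4.945

Semiperimeter s = (51 + 26 + 29)/2 = 53.
Heron's formula: area = √(53·2·27·24) ≈ 262.08.
Inradius = area/s = 262.08/53 ≈ 4.945.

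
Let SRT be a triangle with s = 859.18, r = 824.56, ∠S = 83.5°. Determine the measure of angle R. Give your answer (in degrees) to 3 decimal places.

Law of sines: sin R = r·sin S/s ≈ 0.95354.
Since s ≥ r, only the acute value applies: ∠R ≈ 72.47°.
Then ∠T = 180° − ∠S − ∠R ≈ 24.03°.

∠R ≈ 72.466°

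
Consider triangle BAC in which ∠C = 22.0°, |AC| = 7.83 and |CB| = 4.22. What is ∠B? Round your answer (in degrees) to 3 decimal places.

By the law of cosines, |BA|² = |AC|² + |CB|² − 2·|AC|·|CB|·cos C = 17.844, so |BA| ≈ 4.2242.
Law of cosines again: cos B = (|CB|² + |BA|² − |AC|²)/(2·|CB|·|BA|) ≈ -0.71962, so ∠B ≈ 136.02°.

∠B ≈ 136.023°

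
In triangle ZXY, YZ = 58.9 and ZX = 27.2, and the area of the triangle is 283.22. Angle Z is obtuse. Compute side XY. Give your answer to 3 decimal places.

From area = ½·YZ·ZX·sin Z, we get sin Z = 2·area/(YZ·ZX) ≈ 0.35357.
Taking the obtuse solution, ∠Z ≈ 2.7802 rad.
Law of cosines then gives XY ≈ 84.89.

84.890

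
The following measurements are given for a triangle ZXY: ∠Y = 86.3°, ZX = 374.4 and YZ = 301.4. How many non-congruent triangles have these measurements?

1

YZ·sin Y = 301.4·sin(86.3°) ≈ 300.8.
Since ZX ≥ YZ, exactly one triangle exists.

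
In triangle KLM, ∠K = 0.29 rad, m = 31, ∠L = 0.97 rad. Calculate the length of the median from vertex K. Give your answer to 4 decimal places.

m_K ≈ 28.6271

The third angle is ∠M = π − ∠K − ∠L = 1.882 rad.
Law of sines: k = m·sin K/sin M ≈ 9.3106.
Law of sines: l = m·sin L/sin M ≈ 26.858.
Median from K: ½√(2·l² + 2·m² − k²) ≈ 28.627.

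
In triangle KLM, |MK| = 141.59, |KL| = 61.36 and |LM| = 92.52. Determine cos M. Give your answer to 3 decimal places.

By the law of cosines, cos M = (|LM|² + |MK|² − |KL|²) / (2·|LM|·|MK|) ≈ 0.94820, so ∠M ≈ 18.52°.

cos M ≈ 0.948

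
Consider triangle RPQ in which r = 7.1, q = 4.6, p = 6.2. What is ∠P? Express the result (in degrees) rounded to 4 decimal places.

By the law of cosines, cos P = (q² + r² − p²) / (2·q·r) ≈ 0.50720, so ∠P ≈ 59.52°.

∠P ≈ 59.5228°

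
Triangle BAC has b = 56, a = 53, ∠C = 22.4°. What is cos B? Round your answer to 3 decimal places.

By the law of cosines, c² = b² + a² − 2·b·a·cos C = 456.89, so c ≈ 21.375.
Law of cosines again: cos B = (a² + c² − b²)/(2·a·c) ≈ 0.05733, so ∠B ≈ 86.71°.

cos B ≈ 0.057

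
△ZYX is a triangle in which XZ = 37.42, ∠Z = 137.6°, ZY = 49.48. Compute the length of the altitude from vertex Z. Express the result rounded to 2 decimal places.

15.39

By the law of cosines, YX² = XZ² + ZY² − 2·XZ·ZY·cos Z = 6583.1, so YX ≈ 81.136.
Area = ½·XZ·ZY·sin Z ≈ 624.25.
The altitude from Z has length 2·area/YX ≈ 15.388.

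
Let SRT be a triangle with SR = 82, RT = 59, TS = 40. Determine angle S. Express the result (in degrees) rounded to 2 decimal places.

∠S ≈ 42.42°

By the law of cosines, cos S = (TS² + SR² − RT²) / (2·TS·SR) ≈ 0.73826, so ∠S ≈ 42.42°.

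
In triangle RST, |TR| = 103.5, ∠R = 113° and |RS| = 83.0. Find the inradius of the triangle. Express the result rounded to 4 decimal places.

By the law of cosines, |ST|² = |TR|² + |RS|² − 2·|TR|·|RS|·cos R = 24314, so |ST| ≈ 155.93.
Area = ½·|TR|·|RS|·sin R ≈ 3953.8.
Semiperimeter s = (155.93+103.5+83)/2 = 171.22.
Inradius = area/s = 3953.8/171.22 ≈ 23.093.

r ≈ 23.0925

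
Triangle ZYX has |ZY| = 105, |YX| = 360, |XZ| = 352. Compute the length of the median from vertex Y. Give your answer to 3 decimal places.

Median from Y: ½√(2·|ZY|² + 2·|YX|² − |XZ|²) ≈ 198.33.

m_Y ≈ 198.334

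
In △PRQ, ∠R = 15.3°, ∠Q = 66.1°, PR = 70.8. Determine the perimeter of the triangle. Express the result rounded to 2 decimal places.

perimeter ≈ 167.80

The third angle is ∠P = 180° − ∠R − ∠Q = 98.60°.
Law of sines: RQ = PR·sin P/sin Q ≈ 76.569.
Law of sines: QP = PR·sin R/sin Q ≈ 20.434.
Semiperimeter s = (76.569+20.434+70.8)/2 = 83.902.
Perimeter = 76.569 + 20.434 + 70.8 = 167.8.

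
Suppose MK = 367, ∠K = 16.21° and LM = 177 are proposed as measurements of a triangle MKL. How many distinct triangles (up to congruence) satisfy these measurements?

MK·sin K = 367·sin(16.21°) ≈ 102.5.
Since MK sin K < LM < MK (102.5 < 177 < 367), two triangles exist.

2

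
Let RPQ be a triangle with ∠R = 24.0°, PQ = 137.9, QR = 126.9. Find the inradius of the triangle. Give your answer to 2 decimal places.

r ≈ 24.74

Law of sines: sin P = QR·sin R/PQ ≈ 0.37429.
Since PQ ≥ QR, only the acute value applies: ∠P ≈ 21.98°.
Then ∠Q = 180° − ∠R − ∠P ≈ 134.02°.
Law of sines gives RP = PQ·sin Q/sin R ≈ 243.81.
Area = ½·PQ·QR·sin Q ≈ 6292.
Semiperimeter s = (137.9+126.9+243.81)/2 = 254.3.
Inradius = area/s = 6292/254.3 ≈ 24.742.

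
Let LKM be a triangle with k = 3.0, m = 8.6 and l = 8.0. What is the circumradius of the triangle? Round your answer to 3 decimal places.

R ≈ 4.301

By the law of cosines, cos L = (k² + m² − l²) / (2·k·m) ≈ 0.36744, so ∠L ≈ 68.44°.
Circumradius = l/(2 sin L) ≈ 4.3009.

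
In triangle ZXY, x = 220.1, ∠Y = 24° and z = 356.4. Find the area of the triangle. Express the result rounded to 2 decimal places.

Area = ½·z·x·sin Y ≈ 15953.

15952.95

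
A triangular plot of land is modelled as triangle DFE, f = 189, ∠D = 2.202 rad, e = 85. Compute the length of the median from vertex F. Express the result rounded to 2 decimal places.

m_F ≈ 160.11

By the law of cosines, d² = f² + e² − 2·f·e·cos D = 61906, so d ≈ 248.81.
Median from F: ½√(2·e² + 2·d² − f²) ≈ 160.11.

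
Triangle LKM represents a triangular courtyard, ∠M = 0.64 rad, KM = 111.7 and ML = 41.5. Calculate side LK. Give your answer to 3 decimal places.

82.236

By the law of cosines, LK² = KM² + ML² − 2·KM·ML·cos M = 6762.8, so LK ≈ 82.236.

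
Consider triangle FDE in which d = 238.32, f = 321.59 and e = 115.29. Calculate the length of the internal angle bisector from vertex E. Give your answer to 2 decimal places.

t_E ≈ 270.91

By the law of cosines, cos E = (f² + d² − e²) / (2·f·d) ≈ 0.95852, so ∠E ≈ 0.289 rad.
The bisector from E has length 2·f·d·cos(∠E/2)/(f+d) ≈ 270.91.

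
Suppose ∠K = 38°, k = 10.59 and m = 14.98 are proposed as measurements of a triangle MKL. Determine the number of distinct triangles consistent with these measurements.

m·sin K = 14.98·sin(38°) ≈ 9.223.
Since m sin K < k < m (9.223 < 10.59 < 14.98), two triangles exist.

2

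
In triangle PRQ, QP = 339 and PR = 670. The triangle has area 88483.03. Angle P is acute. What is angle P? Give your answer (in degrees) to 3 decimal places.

∠P ≈ 51.182°

From area = ½·QP·PR·sin P, we get sin P = 2·area/(QP·PR) ≈ 0.77914.
Taking the acute solution, ∠P ≈ 51.18°.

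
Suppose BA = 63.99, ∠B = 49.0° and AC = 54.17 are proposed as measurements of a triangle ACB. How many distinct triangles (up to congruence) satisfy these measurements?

BA·sin B = 63.99·sin(49.0°) ≈ 48.29.
Since BA sin B < AC < BA (48.29 < 54.17 < 63.99), two triangles exist.

2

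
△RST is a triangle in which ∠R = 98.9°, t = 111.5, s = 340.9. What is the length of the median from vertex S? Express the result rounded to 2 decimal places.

By the law of cosines, r² = s² + t² − 2·s·t·cos R = 1.4041e+05, so r ≈ 374.71.
Median from S: ½√(2·t² + 2·r² − s²) ≈ 217.64.

m_S ≈ 217.64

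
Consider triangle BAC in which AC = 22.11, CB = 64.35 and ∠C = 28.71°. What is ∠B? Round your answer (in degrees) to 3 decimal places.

∠B ≈ 13.292°

By the law of cosines, BA² = AC² + CB² − 2·AC·CB·cos C = 2134, so BA ≈ 46.196.
Law of cosines again: cos B = (CB² + BA² − AC²)/(2·CB·BA) ≈ 0.97321, so ∠B ≈ 13.29°.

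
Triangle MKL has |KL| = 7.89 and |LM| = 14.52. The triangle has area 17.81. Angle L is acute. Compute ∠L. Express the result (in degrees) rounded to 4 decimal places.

From area = ½·|KL|·|LM|·sin L, we get sin L = 2·area/(|KL|·|LM|) ≈ 0.31092.
Taking the acute solution, ∠L ≈ 18.11°.

∠L ≈ 18.1148°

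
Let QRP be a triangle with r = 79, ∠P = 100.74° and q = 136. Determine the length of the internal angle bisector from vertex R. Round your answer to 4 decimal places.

By the law of cosines, p² = q² + r² − 2·q·r·cos P = 28741, so p ≈ 169.53.
Law of cosines again: cos R = (p² + q² − r²)/(2·p·q) ≈ 0.88904, so ∠R ≈ 27.25°.
The bisector from R has length 2·p·q·cos(∠R/2)/(p+q) ≈ 146.68.

t_R ≈ 146.6799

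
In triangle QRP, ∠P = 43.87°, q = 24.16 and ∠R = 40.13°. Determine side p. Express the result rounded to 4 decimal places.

The third angle is ∠Q = 180° − ∠R − ∠P = 96.00°.
Law of sines: p = q·sin P/sin Q ≈ 16.836.

16.8357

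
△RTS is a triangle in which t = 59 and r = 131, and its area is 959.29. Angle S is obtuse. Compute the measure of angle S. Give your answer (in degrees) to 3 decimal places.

∠S ≈ 165.627°

From area = ½·r·t·sin S, we get sin S = 2·area/(r·t) ≈ 0.24823.
Taking the obtuse solution, ∠S ≈ 165.63°.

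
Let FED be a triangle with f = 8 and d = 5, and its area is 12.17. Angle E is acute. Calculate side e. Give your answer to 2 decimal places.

From area = ½·d·f·sin E, we get sin E = 2·area/(d·f) ≈ 0.60850.
Taking the acute solution, ∠E ≈ 37.48°.
Law of cosines then gives e ≈ 5.0513.

5.05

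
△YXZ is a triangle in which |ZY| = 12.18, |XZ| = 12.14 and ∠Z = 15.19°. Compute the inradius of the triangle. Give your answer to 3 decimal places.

1.407

By the law of cosines, |YX|² = |XZ|² + |ZY|² − 2·|XZ|·|ZY|·cos Z = 10.334, so |YX| ≈ 3.2146.
Area = ½·|XZ|·|ZY|·sin Z ≈ 19.372.
Semiperimeter s = (12.14+12.18+3.2146)/2 = 13.767.
Inradius = area/s = 19.372/13.767 ≈ 1.4071.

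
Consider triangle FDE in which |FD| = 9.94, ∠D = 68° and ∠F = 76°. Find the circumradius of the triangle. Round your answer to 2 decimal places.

The third angle is ∠E = 180° − ∠F − ∠D = 36.00°.
Law of sines: |DE| = |FD|·sin F/sin E ≈ 16.409.
Law of sines: |EF| = |FD|·sin D/sin E ≈ 15.68.
Circumradius = |FD|/(2 sin E) ≈ 8.4555.

R ≈ 8.46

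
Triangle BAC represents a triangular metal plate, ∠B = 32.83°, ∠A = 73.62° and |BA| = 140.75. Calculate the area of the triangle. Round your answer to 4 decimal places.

area ≈ 5372.0641

The third angle is ∠C = 180° − ∠B − ∠A = 73.55°.
Law of sines: |AC| = |BA|·sin B/sin C ≈ 79.564.
Law of sines: |CB| = |BA|·sin A/sin C ≈ 140.8.
Area = ½·|BA|·|AC|·sin A ≈ 5372.1.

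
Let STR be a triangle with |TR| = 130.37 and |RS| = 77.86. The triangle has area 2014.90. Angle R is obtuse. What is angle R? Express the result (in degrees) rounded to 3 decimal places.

From area = ½·|TR|·|RS|·sin R, we get sin R = 2·area/(|TR|·|RS|) ≈ 0.39700.
Taking the obtuse solution, ∠R ≈ 156.61°.

∠R ≈ 156.609°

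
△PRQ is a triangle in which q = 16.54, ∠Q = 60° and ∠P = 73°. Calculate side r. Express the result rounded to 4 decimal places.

13.9679

The third angle is ∠R = 180° − ∠Q − ∠P = 47.00°.
Law of sines: r = q·sin R/sin Q ≈ 13.968.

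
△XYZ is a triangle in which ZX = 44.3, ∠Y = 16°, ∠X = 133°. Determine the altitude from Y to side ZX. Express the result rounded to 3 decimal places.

The third angle is ∠Z = 180° − ∠X − ∠Y = 31.00°.
Law of sines: YZ = ZX·sin X/sin Y ≈ 117.54.
Law of sines: XY = ZX·sin Z/sin Y ≈ 82.776.
Area = ½·ZX·YZ·sin Z ≈ 1340.9.
The altitude from Y has length 2·area/ZX ≈ 60.539.

h_Y ≈ 60.539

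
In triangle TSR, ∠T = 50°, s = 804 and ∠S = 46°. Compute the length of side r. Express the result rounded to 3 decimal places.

1111.569

The third angle is ∠R = 180° − ∠T − ∠S = 84.00°.
Law of sines: r = s·sin R/sin S ≈ 1111.6.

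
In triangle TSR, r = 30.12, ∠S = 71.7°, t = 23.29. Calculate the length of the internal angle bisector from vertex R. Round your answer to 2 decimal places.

By the law of cosines, s² = r² + t² − 2·r·t·cos S = 1009.1, so s ≈ 31.766.
Law of cosines again: cos R = (t² + s² − r²)/(2·t·s) ≈ 0.43544, so ∠R ≈ 64.19°.
The bisector from R has length 2·t·s·cos(∠R/2)/(t+s) ≈ 22.769.

t_R ≈ 22.77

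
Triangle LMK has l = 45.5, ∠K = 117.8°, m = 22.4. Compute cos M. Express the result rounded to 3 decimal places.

By the law of cosines, k² = l² + m² − 2·l·m·cos K = 3522.7, so k ≈ 59.352.
Law of cosines again: cos M = (k² + l² − m²)/(2·k·l) ≈ 0.94263, so ∠M ≈ 19.50°.

0.943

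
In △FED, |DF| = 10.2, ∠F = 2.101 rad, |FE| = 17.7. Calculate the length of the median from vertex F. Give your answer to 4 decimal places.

By the law of cosines, |ED|² = |DF|² + |FE|² − 2·|DF|·|FE|·cos F = 599.93, so |ED| ≈ 24.493.
Median from F: ½√(2·|DF|² + 2·|FE|² − |ED|²) ≈ 7.6604.

7.6604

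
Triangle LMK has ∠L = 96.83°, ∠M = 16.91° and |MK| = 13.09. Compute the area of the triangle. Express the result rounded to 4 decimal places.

The third angle is ∠K = 180° − ∠L − ∠M = 66.26°.
Law of sines: |KL| = |MK|·sin M/sin L ≈ 3.8347.
Law of sines: |LM| = |MK|·sin K/sin L ≈ 12.068.
Area = ½·|MK|·|KL|·sin K ≈ 22.974.

22.9743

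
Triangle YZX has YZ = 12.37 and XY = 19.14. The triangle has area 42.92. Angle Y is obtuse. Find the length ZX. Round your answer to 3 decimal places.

From area = ½·XY·YZ·sin Y, we get sin Y = 2·area/(XY·YZ) ≈ 0.36256.
Taking the obtuse solution, ∠Y ≈ 158.74°.
Law of cosines then gives ZX ≈ 30.995.

30.995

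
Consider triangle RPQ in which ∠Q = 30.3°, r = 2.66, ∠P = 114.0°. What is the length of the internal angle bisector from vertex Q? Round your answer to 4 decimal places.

3.1335

The third angle is ∠R = 180° − ∠P − ∠Q = 35.70°.
Law of sines: p = r·sin P/sin R ≈ 4.1643.
Law of sines: q = r·sin Q/sin R ≈ 2.2998.
The bisector from Q has length 2·r·p·cos(∠Q/2)/(r+p) ≈ 3.1335.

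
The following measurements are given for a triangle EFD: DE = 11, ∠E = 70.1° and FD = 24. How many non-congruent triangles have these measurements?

1

DE·sin E = 11·sin(70.1°) ≈ 10.34.
Since FD ≥ DE, exactly one triangle exists.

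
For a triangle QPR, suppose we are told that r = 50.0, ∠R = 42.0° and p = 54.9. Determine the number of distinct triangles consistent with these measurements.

2

p·sin R = 54.9·sin(42.0°) ≈ 36.74.
Since p sin R < r < p (36.74 < 50.0 < 54.9), two triangles exist.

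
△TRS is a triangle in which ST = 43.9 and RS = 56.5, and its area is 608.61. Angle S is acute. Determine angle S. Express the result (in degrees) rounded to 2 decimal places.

∠S ≈ 29.39°

From area = ½·RS·ST·sin S, we get sin S = 2·area/(RS·ST) ≈ 0.49075.
Taking the acute solution, ∠S ≈ 29.39°.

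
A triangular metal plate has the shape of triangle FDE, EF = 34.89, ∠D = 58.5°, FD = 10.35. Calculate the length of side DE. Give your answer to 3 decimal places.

Law of sines: sin E = FD·sin D/EF ≈ 0.25293.
Since EF ≥ FD, only the acute value applies: ∠E ≈ 14.65°.
Then ∠F = 180° − ∠D − ∠E ≈ 106.85°.
Law of sines gives DE = EF·sin F/sin D ≈ 39.163.

39.163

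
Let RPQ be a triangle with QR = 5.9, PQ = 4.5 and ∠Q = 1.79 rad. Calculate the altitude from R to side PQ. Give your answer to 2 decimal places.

By the law of cosines, RP² = PQ² + QR² − 2·PQ·QR·cos Q = 66.607, so RP ≈ 8.1613.
Area = ½·PQ·QR·sin Q ≈ 12.957.
The altitude from R has length 2·area/PQ ≈ 5.7588.

h_R ≈ 5.76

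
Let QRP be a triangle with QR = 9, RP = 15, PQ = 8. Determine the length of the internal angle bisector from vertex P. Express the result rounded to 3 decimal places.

t_P ≈ 10.081

By the law of cosines, cos P = (RP² + PQ² − QR²) / (2·RP·PQ) ≈ 0.86667, so ∠P ≈ 29.93°.
The bisector from P has length 2·RP·PQ·cos(∠P/2)/(RP+PQ) ≈ 10.081.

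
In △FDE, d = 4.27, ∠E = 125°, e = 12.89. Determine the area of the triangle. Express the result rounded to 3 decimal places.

area ≈ 17.414

Law of sines: sin D = d·sin E/e ≈ 0.27136.
Since e ≥ d, only the acute value applies: ∠D ≈ 15.74°.
Then ∠F = 180° − ∠E − ∠D ≈ 39.26°.
Law of sines gives f = e·sin F/sin E ≈ 9.9572.
Area = ½·e·d·sin F ≈ 17.414.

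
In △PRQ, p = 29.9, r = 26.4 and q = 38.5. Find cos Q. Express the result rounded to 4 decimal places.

0.0689

By the law of cosines, cos Q = (p² + r² − q²) / (2·p·r) ≈ 0.06887, so ∠Q ≈ 86.05°.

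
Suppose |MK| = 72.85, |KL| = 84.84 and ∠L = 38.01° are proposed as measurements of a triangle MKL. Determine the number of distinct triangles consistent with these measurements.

2

|KL|·sin L = 84.84·sin(38.01°) ≈ 52.24.
Since |KL| sin L < |MK| < |KL| (52.24 < 72.85 < 84.84), two triangles exist.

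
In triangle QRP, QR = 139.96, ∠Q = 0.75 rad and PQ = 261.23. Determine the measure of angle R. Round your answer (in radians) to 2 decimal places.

By the law of cosines, RP² = PQ² + QR² − 2·PQ·QR·cos Q = 34326, so RP ≈ 185.27.
Law of cosines again: cos R = (QR² + RP² − PQ²)/(2·QR·RP) ≈ -0.27624, so ∠R ≈ 1.851 rad.

1.85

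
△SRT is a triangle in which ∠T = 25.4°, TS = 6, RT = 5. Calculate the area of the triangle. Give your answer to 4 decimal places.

6.4340

Area = ½·RT·TS·sin T ≈ 6.434.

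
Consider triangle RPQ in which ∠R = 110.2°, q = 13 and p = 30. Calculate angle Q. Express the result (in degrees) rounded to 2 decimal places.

19.48

By the law of cosines, r² = p² + q² − 2·p·q·cos R = 1338.3, so r ≈ 36.583.
Law of cosines again: cos Q = (r² + p² − q²)/(2·r·p) ≈ 0.94275, so ∠Q ≈ 19.48°.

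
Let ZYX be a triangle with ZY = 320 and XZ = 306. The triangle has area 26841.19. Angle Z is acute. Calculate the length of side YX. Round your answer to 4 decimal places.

179.5806

From area = ½·XZ·ZY·sin Z, we get sin Z = 2·area/(XZ·ZY) ≈ 0.54823.
Taking the acute solution, ∠Z ≈ 33.25°.
Law of cosines then gives YX ≈ 179.58.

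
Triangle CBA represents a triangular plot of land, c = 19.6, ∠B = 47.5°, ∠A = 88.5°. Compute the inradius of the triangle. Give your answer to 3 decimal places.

The third angle is ∠C = 180° − ∠B − ∠A = 44.00°.
Law of sines: b = c·sin B/sin C ≈ 20.803.
Law of sines: a = c·sin A/sin C ≈ 28.206.
Area = ½·c·b·sin A ≈ 203.79.
Semiperimeter s = (19.6+20.803+28.206)/2 = 34.304.
Inradius = area/s = 203.79/34.304 ≈ 5.9408.

r ≈ 5.941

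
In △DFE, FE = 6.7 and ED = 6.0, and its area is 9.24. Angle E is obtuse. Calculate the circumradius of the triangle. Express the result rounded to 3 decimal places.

From area = ½·FE·ED·sin E, we get sin E = 2·area/(FE·ED) ≈ 0.45970.
Taking the obtuse solution, ∠E ≈ 2.6639 rad.
Law of cosines then gives DF ≈ 12.341.
Circumradius = DF/(2 sin E) ≈ 13.422.

13.422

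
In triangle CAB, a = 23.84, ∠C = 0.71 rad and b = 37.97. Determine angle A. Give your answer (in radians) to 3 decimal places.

By the law of cosines, c² = a² + b² − 2·a·b·cos C = 637.12, so c ≈ 25.241.
Law of cosines again: cos A = (b² + c² − a²)/(2·b·c) ≈ 0.78802, so ∠A ≈ 0.663 rad.

∠A ≈ 0.663 rad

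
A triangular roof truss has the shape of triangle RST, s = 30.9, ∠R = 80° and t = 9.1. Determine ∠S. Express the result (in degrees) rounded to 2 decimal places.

By the law of cosines, r² = s² + t² − 2·s·t·cos R = 939.96, so r ≈ 30.659.
Law of cosines again: cos S = (t² + r² − s²)/(2·t·r) ≈ 0.12180, so ∠S ≈ 83.00°.

83.00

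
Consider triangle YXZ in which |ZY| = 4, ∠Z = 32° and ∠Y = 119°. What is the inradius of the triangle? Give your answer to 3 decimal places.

r ≈ 0.981

The third angle is ∠X = 180° − ∠Z − ∠Y = 29.00°.
Law of sines: |XZ| = |ZY|·sin Y/sin X ≈ 7.2162.
Law of sines: |YX| = |ZY|·sin Z/sin X ≈ 4.3722.
Area = ½·|ZY|·|XZ|·sin Z ≈ 7.648.
Semiperimeter s = (7.2162+4+4.3722)/2 = 7.7942.
Inradius = area/s = 7.648/7.7942 ≈ 0.98124.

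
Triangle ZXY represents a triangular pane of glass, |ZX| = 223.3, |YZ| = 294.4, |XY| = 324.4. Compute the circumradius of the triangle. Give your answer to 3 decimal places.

167.001

By the law of cosines, cos Z = (|YZ|² + |ZX|² − |XY|²) / (2·|YZ|·|ZX|) ≈ 0.23805, so ∠Z ≈ 76.23°.
Circumradius = |XY|/(2 sin Z) ≈ 167.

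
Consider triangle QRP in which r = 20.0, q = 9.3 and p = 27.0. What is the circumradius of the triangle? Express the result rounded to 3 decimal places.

17.803

By the law of cosines, cos Q = (r² + p² − q²) / (2·r·p) ≈ 0.96529, so ∠Q ≈ 15.14°.
Circumradius = q/(2 sin Q) ≈ 17.803.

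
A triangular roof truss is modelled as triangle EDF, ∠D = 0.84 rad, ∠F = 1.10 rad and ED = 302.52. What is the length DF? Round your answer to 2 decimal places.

The third angle is ∠E = π − ∠D − ∠F = 1.202 rad.
Law of sines: DF = ED·sin E/sin F ≈ 316.58.

316.58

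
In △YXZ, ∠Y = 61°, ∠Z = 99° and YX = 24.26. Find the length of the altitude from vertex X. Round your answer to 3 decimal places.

The third angle is ∠X = 180° − ∠Z − ∠Y = 20.00°.
Law of sines: XZ = YX·sin Y/sin Z ≈ 21.483.
Law of sines: ZY = YX·sin X/sin Z ≈ 8.4008.
Area = ½·YX·XZ·sin X ≈ 89.126.
The altitude from X has length 2·area/ZY ≈ 21.218.

21.218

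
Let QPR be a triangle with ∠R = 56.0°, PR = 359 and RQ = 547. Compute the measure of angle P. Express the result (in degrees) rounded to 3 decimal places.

By the law of cosines, QP² = PR² + RQ² − 2·PR·RQ·cos R = 2.0847e+05, so QP ≈ 456.58.
Law of cosines again: cos P = (QP² + PR² − RQ²)/(2·QP·PR) ≈ 0.11635, so ∠P ≈ 83.32°.

83.319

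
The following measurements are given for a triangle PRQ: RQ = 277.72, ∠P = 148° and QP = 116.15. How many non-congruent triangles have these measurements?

1

QP·sin P = 116.15·sin(148°) ≈ 61.55.
Since ∠P is not acute, a triangle exists only if RQ > QP; here RQ > QP, so there is exactly one triangle.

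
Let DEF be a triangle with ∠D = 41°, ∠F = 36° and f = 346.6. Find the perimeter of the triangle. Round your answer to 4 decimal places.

The third angle is ∠E = 180° − ∠F − ∠D = 103.00°.
Law of sines: d = f·sin D/sin F ≈ 386.86.
Law of sines: e = f·sin E/sin F ≈ 574.56.
Semiperimeter s = (386.86+574.56+346.6)/2 = 654.01.
Perimeter = 386.86 + 574.56 + 346.6 = 1308.

perimeter ≈ 1308.0170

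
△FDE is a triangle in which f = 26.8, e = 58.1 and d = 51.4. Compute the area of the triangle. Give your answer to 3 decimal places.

Semiperimeter s = (26.8 + 51.4 + 58.1)/2 = 68.15.
Heron's formula: area = √(68.15·41.35·16.75·10.05) ≈ 688.75.

688.749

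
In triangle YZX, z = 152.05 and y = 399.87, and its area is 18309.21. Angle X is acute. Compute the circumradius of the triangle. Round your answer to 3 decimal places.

243.378

From area = ½·y·z·sin X, we get sin X = 2·area/(y·z) ≈ 0.60227.
Taking the acute solution, ∠X ≈ 37.03°.
Law of cosines then gives x ≈ 293.16.
Circumradius = x/(2 sin X) ≈ 243.38.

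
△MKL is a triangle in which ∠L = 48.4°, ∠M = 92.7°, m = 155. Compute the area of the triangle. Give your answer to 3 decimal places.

area ≈ 5647.214

The third angle is ∠K = 180° − ∠L − ∠M = 38.90°.
Law of sines: k = m·sin K/sin M ≈ 97.442.
Law of sines: l = m·sin L/sin M ≈ 116.04.
Area = ½·m·k·sin L ≈ 5647.2.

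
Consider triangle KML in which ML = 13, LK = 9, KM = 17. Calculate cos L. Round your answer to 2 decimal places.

By the law of cosines, cos L = (ML² + LK² − KM²) / (2·ML·LK) ≈ -0.16667, so ∠L ≈ 1.738 rad.

cos L ≈ -0.17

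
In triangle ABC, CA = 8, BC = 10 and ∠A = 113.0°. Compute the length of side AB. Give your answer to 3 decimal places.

Law of sines: sin B = CA·sin A/BC ≈ 0.73640.
Since BC ≥ CA, only the acute value applies: ∠B ≈ 47.43°.
Then ∠C = 180° − ∠A − ∠B ≈ 19.57°.
Law of sines gives AB = BC·sin C/sin A ≈ 3.6396.

3.640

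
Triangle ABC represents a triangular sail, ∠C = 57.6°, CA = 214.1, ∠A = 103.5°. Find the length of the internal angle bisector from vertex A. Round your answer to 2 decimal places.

t_A ≈ 191.59

The third angle is ∠B = 180° − ∠C − ∠A = 18.90°.
Law of sines: BC = CA·sin A/sin B ≈ 642.71.
Law of sines: AB = CA·sin C/sin B ≈ 558.08.
The bisector from A has length 2·CA·AB·cos(∠A/2)/(CA+AB) ≈ 191.59.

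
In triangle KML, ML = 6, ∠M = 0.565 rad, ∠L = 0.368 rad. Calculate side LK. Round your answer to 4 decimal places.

3.9986

The third angle is ∠K = π − ∠M − ∠L = 2.209 rad.
Law of sines: LK = ML·sin M/sin K ≈ 3.9986.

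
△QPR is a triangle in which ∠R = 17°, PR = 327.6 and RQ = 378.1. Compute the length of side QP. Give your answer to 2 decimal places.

By the law of cosines, QP² = PR² + RQ² − 2·PR·RQ·cos R = 13375, so QP ≈ 115.65.

115.65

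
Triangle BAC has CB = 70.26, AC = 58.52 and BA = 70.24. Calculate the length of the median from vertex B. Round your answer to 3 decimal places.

63.866

Median from B: ½√(2·CB² + 2·BA² − AC²) ≈ 63.866.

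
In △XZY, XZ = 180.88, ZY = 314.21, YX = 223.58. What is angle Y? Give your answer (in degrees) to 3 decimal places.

By the law of cosines, cos Y = (ZY² + YX² − XZ²) / (2·ZY·YX) ≈ 0.82560, so ∠Y ≈ 34.35°.

∠Y ≈ 34.351°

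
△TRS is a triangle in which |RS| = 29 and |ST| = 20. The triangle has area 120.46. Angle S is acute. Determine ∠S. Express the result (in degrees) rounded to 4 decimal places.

From area = ½·|RS|·|ST|·sin S, we get sin S = 2·area/(|RS|·|ST|) ≈ 0.41538.
Taking the acute solution, ∠S ≈ 24.54°.

24.5432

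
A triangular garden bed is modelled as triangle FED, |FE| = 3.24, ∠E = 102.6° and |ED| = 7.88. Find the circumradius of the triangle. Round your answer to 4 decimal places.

By the law of cosines, |DF|² = |FE|² + |ED|² − 2·|FE|·|ED|·cos E = 83.731, so |DF| ≈ 9.1505.
Area = ½·|FE|·|ED|·sin E ≈ 12.458.
Circumradius = |DF|/(2 sin E) ≈ 4.6881.

4.6881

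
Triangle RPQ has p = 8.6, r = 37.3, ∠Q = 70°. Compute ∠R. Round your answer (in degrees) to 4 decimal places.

By the law of cosines, q² = r² + p² − 2·r·p·cos Q = 1245.8, so q ≈ 35.296.
Law of cosines again: cos R = (p² + q² − r²)/(2·p·q) ≈ -0.11778, so ∠R ≈ 96.76°.

∠R ≈ 96.7643°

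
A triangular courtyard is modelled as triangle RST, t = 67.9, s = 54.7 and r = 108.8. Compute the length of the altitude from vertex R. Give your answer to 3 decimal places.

28.046

Semiperimeter p = (108.8 + 54.7 + 67.9)/2 = 115.7.
Heron's formula: area = √(115.7·6.9·61·47.8) ≈ 1525.7.
The altitude from R has length 2·area/r ≈ 28.046.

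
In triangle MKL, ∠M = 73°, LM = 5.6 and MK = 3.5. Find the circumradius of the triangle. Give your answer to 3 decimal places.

R ≈ 2.965

By the law of cosines, KL² = LM² + MK² − 2·LM·MK·cos M = 32.149, so KL ≈ 5.67.
Area = ½·LM·MK·sin M ≈ 9.3718.
Circumradius = KL/(2 sin M) ≈ 2.9645.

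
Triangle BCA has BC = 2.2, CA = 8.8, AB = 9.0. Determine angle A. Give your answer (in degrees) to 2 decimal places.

∠A ≈ 14.14°

By the law of cosines, cos A = (CA² + AB² − BC²) / (2·CA·AB) ≈ 0.96970, so ∠A ≈ 14.14°.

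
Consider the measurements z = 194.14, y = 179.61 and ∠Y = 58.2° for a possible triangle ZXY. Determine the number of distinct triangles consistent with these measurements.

2

z·sin Y = 194.14·sin(58.2°) ≈ 165.
Since z sin Y < y < z (165 < 179.61 < 194.14), two triangles exist.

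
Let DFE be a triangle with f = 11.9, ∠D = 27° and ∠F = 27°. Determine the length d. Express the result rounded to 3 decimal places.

The third angle is ∠E = 180° − ∠D − ∠F = 126.00°.
Law of sines: d = f·sin D/sin F ≈ 11.9.

11.900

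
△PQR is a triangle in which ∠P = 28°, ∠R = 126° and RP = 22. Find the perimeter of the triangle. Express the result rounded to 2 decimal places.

The third angle is ∠Q = 180° − ∠R − ∠P = 26.00°.
Law of sines: QR = RP·sin P/sin Q ≈ 23.561.
Law of sines: PQ = RP·sin R/sin Q ≈ 40.601.
Semiperimeter s = (23.561+22+40.601)/2 = 43.081.
Perimeter = 23.561 + 22 + 40.601 = 86.162.

perimeter ≈ 86.16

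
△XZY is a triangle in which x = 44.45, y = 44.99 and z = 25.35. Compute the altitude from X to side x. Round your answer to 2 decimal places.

24.45

Semiperimeter s = (44.45 + 25.35 + 44.99)/2 = 57.395.
Heron's formula: area = √(57.395·12.945·32.045·12.405) ≈ 543.46.
The altitude from X has length 2·area/x ≈ 24.453.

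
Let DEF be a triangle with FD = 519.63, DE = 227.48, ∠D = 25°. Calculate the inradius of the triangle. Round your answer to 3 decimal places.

By the law of cosines, EF² = FD² + DE² − 2·FD·DE·cos D = 1.075e+05, so EF ≈ 327.87.
Area = ½·FD·DE·sin D ≈ 24978.
Semiperimeter s = (327.87+519.63+227.48)/2 = 537.49.
Inradius = area/s = 24978/537.49 ≈ 46.471.

46.471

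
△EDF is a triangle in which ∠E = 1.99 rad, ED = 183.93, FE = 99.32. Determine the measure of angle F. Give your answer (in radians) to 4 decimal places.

0.7673

By the law of cosines, DF² = FE² + ED² − 2·FE·ED·cos E = 58566, so DF ≈ 242.
Law of cosines again: cos F = (DF² + FE² − ED²)/(2·DF·FE) ≈ 0.71976, so ∠F ≈ 0.767 rad.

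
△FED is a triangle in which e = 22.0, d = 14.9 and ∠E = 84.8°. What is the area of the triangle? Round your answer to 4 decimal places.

Law of sines: sin D = d·sin E/e ≈ 0.67449.
Since e ≥ d, only the acute value applies: ∠D ≈ 42.41°.
Then ∠F = 180° − ∠E − ∠D ≈ 52.79°.
Law of sines gives f = e·sin F/sin E ≈ 17.593.
Area = ½·e·d·sin F ≈ 130.53.

area ≈ 130.5267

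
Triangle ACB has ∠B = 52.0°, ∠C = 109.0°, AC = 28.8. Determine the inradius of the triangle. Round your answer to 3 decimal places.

The third angle is ∠A = 180° − ∠C − ∠B = 19.00°.
Law of sines: CB = AC·sin A/sin B ≈ 11.899.
Law of sines: BA = AC·sin C/sin B ≈ 34.557.
Area = ½·AC·CB·sin C ≈ 162.01.
Semiperimeter s = (11.899+34.557+28.8)/2 = 37.628.
Inradius = area/s = 162.01/37.628 ≈ 4.3055.

4.306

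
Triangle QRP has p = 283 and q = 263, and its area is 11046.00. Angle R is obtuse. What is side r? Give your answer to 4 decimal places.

539.8217

From area = ½·p·q·sin R, we get sin R = 2·area/(p·q) ≈ 0.29682.
Taking the obtuse solution, ∠R ≈ 162.73°.
Law of cosines then gives r ≈ 539.82.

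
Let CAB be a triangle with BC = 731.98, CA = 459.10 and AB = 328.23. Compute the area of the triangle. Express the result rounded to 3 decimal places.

area ≈ 52211.557

Semiperimeter s = (328.23 + 731.98 + 459.1)/2 = 759.65.
Heron's formula: area = √(759.65·431.42·27.675·300.55) ≈ 52212.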